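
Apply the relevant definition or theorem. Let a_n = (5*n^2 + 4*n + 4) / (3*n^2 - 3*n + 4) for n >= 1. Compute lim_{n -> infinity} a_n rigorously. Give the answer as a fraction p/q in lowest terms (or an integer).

Divide numerator and denominator by n^2, the highest power:
numerator / n^2 = 5 + 4/n + 4/n^2
denominator / n^2 = 3 - 3/n + 4/n^2
As n -> infinity, all terms of the form c/n^k (k >= 1) tend to 0.
So numerator / n^2 -> 5 and denominator / n^2 -> 3.
Therefore lim a_n = 5/3.

5/3


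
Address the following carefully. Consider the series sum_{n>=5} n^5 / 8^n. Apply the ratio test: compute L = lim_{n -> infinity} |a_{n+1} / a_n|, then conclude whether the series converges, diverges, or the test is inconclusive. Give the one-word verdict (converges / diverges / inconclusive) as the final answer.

Let a_n denote the general term. Form the ratio a_{n+1}/a_n and simplify:
a_{n+1}/a_n = (n + 1)^5/(8*n^5)
Take the limit as n -> infinity: L = 1/8.
Since L = 1/8 < 1, the ratio test implies the series converges.

converges


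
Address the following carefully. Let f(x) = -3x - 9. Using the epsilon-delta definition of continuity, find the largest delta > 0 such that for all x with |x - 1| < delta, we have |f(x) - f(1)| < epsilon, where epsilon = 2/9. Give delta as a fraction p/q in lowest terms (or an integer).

We compute f(1) = -3*(1) - 9 = -12.
|f(x) - f(1)| = |-3x - 9 - (-12)| = |-3(x - 1)| = 3|x - 1|.
We need 3|x - 1| < 2/9, i.e. |x - 1| < 2/9 / 3 = 2/27.
So any delta <= 2/27 works. Conversely, if delta > 2/27, then x = 1 + 2/27 satisfies |x - 1| = 2/27 < delta but |f(x) - f(1)| = 3 * 2/27 = 2/9, which is not < 2/9; so no larger delta works.
Hence the largest such delta is 2/27.

2/27


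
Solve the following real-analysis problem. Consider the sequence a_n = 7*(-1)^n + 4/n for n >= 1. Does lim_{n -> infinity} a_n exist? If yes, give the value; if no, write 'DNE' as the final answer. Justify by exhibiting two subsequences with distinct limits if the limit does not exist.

Examine the behaviour of a_n along subsequences.
a_{2k} = 7 + 4/(2k) -> 7. a_{2k+1} = -7 + 4/(2k+1) -> -7.
Since these two subsequential limits are 7 and -7, distinct, the full sequence cannot converge (a convergent sequence has all subsequences tending to the same limit). So lim a_n does not exist.

DNE


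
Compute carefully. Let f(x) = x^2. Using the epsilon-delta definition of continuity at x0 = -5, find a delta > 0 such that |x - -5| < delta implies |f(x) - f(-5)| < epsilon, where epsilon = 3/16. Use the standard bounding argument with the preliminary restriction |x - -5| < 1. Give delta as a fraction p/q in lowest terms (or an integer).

Factor: |x^2 - (-5)^2| = |x - -5| * |x + -5|.
Impose |x - -5| < 1 first. Then |x + -5| = |(x - -5) + 2*(-5)| <= |x - -5| + 2*|-5| < 1 + 10 = 11.
So |x^2 - (-5)^2| < delta * 11.
We need delta * 11 <= 3/16, i.e. delta <= 3/16/11 = 3/176.
Since 3/176 < 1, this is tighter than 1; take delta = 3/176.
So delta = 3/176 works.

3/176


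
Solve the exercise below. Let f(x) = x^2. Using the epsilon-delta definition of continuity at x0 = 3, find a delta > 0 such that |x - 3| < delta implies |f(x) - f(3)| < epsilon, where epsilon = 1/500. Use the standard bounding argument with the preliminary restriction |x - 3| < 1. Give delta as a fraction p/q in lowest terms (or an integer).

Factor: |x^2 - (3)^2| = |x - 3| * |x + 3|.
Impose |x - 3| < 1 first. Then |x + 3| = |(x - 3) + 2*(3)| <= |x - 3| + 2*|3| < 1 + 6 = 7.
So |x^2 - (3)^2| < delta * 7.
We need delta * 7 <= 1/500, i.e. delta <= 1/500/7 = 1/3500.
Since 1/3500 < 1, this is tighter than 1; take delta = 1/3500.
So delta = 1/3500 works.

1/3500


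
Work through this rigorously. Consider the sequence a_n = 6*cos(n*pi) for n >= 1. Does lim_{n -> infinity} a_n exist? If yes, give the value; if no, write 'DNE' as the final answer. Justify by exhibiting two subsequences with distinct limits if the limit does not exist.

Examine the behaviour of a_n along subsequences.
cos(n*pi) = (-1)^n, so a_n = 6*(-1)^n. a_{2k} = 6 -> 6. a_{2k+1} = -6 -> -6.
Since these two subsequential limits are 6 and -6, distinct, the full sequence cannot converge (a convergent sequence has all subsequences tending to the same limit). So lim a_n does not exist.

DNE


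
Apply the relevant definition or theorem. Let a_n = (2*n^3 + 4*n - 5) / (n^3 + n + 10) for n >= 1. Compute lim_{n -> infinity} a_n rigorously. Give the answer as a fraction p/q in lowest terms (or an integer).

Divide numerator and denominator by n^3, the highest power:
numerator / n^3 = 2 + 4/n^2 - 5/n^3
denominator / n^3 = 1 + n^(-2) + 10/n^3
As n -> infinity, all terms of the form c/n^k (k >= 1) tend to 0.
So numerator / n^3 -> 2 and denominator / n^3 -> 1.
Therefore lim a_n = 2.

2


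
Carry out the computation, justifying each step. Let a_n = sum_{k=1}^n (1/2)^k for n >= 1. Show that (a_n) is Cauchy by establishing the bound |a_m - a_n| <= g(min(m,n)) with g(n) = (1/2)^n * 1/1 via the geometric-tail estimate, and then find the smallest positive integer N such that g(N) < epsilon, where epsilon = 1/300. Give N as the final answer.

For m > n >= 1: |a_m - a_n| = sum_{k=n+1}^m (1/2)^k < sum_{k=n+1}^infinity (1/2)^k = (1/2)^(n+1) / (1 - 1/2) = (1/2)^n * (1/2) * (2/1) = (1/2)^n * 1/1.
So g(n) = (1/2)^n / 1. Since g(n) -> 0, (a_n) is Cauchy.
Now solve g(N) < 1/300: (1/2)^N / 1 < 1/300 <=> 2^N > 1 / (1 * 1/300) = 300.
Check powers of 2: 2^8 = 256 <= 300, 2^9 = 512 > 300.
So the smallest such N is 9. Check: g(9) = 1/(1 * 512) = 1/512 < 1/300.

9


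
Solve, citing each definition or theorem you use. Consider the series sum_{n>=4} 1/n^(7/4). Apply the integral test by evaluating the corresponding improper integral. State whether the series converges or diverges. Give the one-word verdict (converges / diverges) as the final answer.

Let f(x) = x^(-7/4). Then f is positive, continuous, and decreasing on [4, infinity), so the integral test applies.
Compute the improper integral int_{4}^infinity f(x) dx:
  antiderivative F(x) = -4/(3*x^(3/4)).
  As x -> infinity, F(x) -> 0 (since p = 7/4 > 1).
  So int = F(infinity) - F(4) = 0 - (-sqrt(2)/3) = sqrt(2)/3.
  Finite, so by the integral test, the series converges.

converges


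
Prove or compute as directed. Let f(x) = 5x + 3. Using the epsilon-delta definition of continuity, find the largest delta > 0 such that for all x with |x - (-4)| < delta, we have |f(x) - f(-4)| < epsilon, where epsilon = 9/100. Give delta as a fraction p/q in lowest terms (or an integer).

We compute f(-4) = 5*(-4) + 3 = -17.
|f(x) - f(-4)| = |5x + 3 - (-17)| = |5(x - (-4))| = 5|x - (-4)|.
We need 5|x - (-4)| < 9/100, i.e. |x - (-4)| < 9/100 / 5 = 9/500.
So any delta <= 9/500 works. Conversely, if delta > 9/500, then x = -4 + 9/500 satisfies |x - (-4)| = 9/500 < delta but |f(x) - f(-4)| = 5 * 9/500 = 9/100, which is not < 9/100; so no larger delta works.
Hence the largest such delta is 9/500.

9/500


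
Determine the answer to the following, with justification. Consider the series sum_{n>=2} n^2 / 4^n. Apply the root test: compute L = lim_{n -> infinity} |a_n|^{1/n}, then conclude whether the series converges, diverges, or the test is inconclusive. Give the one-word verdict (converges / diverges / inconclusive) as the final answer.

Let a_n denote the general term. Form |a_n|^(1/n) and simplify:
|a_n|^(1/n) = n^(2/n)/4
Take the limit as n -> infinity: L = 1/4.
Since L = 1/4 < 1, the root test implies convergence.

converges


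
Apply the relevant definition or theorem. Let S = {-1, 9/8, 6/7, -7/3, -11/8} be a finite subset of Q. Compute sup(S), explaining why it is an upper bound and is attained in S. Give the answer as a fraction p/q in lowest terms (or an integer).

S is finite, so sup(S) = max(S).
Sorted decreasing:
9/8, 6/7, -1, -11/8, -7/3
The extremum is 9/8.
For every x in S, x <= 9/8. And 9/8 is in S, so it is attained.
Therefore sup(S) = 9/8.

9/8


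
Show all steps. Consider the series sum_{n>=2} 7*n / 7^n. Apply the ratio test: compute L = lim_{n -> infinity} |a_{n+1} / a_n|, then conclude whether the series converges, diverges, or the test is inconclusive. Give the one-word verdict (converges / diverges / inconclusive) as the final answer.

Let a_n denote the general term. Form the ratio a_{n+1}/a_n and simplify:
a_{n+1}/a_n = (n + 1)/(7*n)
Take the limit as n -> infinity: L = 1/7.
Since L = 1/7 < 1, the ratio test implies the series converges.

converges


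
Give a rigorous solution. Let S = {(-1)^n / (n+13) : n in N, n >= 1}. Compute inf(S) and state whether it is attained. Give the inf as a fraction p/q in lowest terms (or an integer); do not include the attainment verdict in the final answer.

Analysis:
- Values: -1/14, 1/15, -1/16, 1/17, -1/18, ...
- Positive terms (even n): 1/(2+13), 1/(4+13), ... decreasing -> max = 1/15 (n=2).
- Negative terms (odd n): -1/(1+13), -1/(3+13), ... increasing -> min = -1/14 (n=1).
- So sup = 1/15 (attained at n=2); inf = -1/14 (attained at n=1).
Conclusion: inf(S) = -1/14, attained in S.

-1/14


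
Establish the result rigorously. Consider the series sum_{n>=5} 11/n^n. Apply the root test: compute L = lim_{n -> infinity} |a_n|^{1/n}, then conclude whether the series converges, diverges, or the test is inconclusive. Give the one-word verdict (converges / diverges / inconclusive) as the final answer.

Let a_n denote the general term. Form |a_n|^(1/n) and simplify:
|a_n|^(1/n) = 11^(1/n)/n
Take the limit as n -> infinity: L = 0.
Since L = 0 < 1, the root test implies convergence.

converges


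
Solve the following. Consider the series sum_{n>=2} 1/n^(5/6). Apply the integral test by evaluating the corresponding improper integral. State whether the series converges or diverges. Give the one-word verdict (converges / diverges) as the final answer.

Let f(x) = x^(-5/6). Then f is positive, continuous, and decreasing on [2, infinity), so the integral test applies.
Compute the improper integral int_{2}^infinity f(x) dx:
  antiderivative F(x) = 6*x^(1/6).
  As x -> infinity, F(x) -> infinity (since p = 5/6 < 1).
  So the integral diverges. By the integral test, the series diverges.

diverges


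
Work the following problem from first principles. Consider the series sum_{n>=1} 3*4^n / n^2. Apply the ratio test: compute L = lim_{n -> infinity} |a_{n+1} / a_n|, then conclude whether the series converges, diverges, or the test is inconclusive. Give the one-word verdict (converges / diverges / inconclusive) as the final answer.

Let a_n denote the general term. Form the ratio a_{n+1}/a_n and simplify:
a_{n+1}/a_n = 4*n^2/(n + 1)^2
Take the limit as n -> infinity: L = 4.
Since L = 4 > 1 (or L = infinity), the ratio test implies the series diverges.

diverges


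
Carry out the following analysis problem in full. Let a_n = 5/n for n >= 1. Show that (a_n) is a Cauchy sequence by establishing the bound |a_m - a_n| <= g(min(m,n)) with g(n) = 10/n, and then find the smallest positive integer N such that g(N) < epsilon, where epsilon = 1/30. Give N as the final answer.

For any m, n >= 1, by the triangle inequality:
|a_m - a_n| = |5/m - 5/n| <= 5*1/m + 5*1/n <= 10/min(m,n).
So g(n) = 10/n bounds the Cauchy difference. Since g(n) -> 0, (a_n) is Cauchy.
Now solve g(N) < 1/30: 10/N < 1/30 <=> N > 10 / (1/30) = 300.
The smallest integer strictly greater than 300 is N = 301.
Check: g(301) = 10/301 = 10/301 < 1/30; g(300) = 1/30 >= 1/30. So N = 301.

301


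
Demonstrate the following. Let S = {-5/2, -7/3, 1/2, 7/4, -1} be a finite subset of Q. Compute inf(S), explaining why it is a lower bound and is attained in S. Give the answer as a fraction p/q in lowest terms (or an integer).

S is finite, so inf(S) = min(S).
Sorted increasing:
-5/2, -7/3, -1, 1/2, 7/4
The extremum is -5/2.
For every x in S, x >= -5/2. And -5/2 is in S, so it is attained.
Therefore inf(S) = -5/2.

-5/2


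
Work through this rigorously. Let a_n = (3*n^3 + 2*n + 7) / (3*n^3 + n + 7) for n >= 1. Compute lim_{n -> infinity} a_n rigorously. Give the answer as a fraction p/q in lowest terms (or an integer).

Divide numerator and denominator by n^3, the highest power:
numerator / n^3 = 3 + 2/n^2 + 7/n^3
denominator / n^3 = 3 + n^(-2) + 7/n^3
As n -> infinity, all terms of the form c/n^k (k >= 1) tend to 0.
So numerator / n^3 -> 3 and denominator / n^3 -> 3.
Therefore lim a_n = 1.

1


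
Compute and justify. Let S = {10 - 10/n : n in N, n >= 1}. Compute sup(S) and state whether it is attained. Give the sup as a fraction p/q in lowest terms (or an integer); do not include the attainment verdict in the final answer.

Analysis:
- Values: 0, 5, 20/3, 15/2, ... strictly increasing.
- Minimum is 0 (n=1); inf = 0 (attained).
- 10 - 10/n -> 10 from below; sup = 10, not attained.
Conclusion: sup(S) = 10, not attained in S.

10


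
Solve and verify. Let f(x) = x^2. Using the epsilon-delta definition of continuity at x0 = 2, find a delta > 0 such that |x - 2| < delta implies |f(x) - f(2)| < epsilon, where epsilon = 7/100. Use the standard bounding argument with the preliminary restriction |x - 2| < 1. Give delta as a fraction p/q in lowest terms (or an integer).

Factor: |x^2 - (2)^2| = |x - 2| * |x + 2|.
Impose |x - 2| < 1 first. Then |x + 2| = |(x - 2) + 2*(2)| <= |x - 2| + 2*|2| < 1 + 4 = 5.
So |x^2 - (2)^2| < delta * 5.
We need delta * 5 <= 7/100, i.e. delta <= 7/100/5 = 7/500.
Since 7/500 < 1, this is tighter than 1; take delta = 7/500.
So delta = 7/500 works.

7/500


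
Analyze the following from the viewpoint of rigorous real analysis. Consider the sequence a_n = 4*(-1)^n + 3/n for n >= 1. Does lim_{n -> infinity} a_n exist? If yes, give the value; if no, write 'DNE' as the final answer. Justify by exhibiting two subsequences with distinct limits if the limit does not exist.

Examine the behaviour of a_n along subsequences.
a_{2k} = 4 + 3/(2k) -> 4. a_{2k+1} = -4 + 3/(2k+1) -> -4.
Since these two subsequential limits are 4 and -4, distinct, the full sequence cannot converge (a convergent sequence has all subsequences tending to the same limit). So lim a_n does not exist.

DNE


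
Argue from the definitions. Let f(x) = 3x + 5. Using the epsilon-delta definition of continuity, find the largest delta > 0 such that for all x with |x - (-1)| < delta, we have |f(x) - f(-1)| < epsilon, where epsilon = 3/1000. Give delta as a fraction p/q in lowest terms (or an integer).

We compute f(-1) = 3*(-1) + 5 = 2.
|f(x) - f(-1)| = |3x + 5 - (2)| = |3(x - (-1))| = 3|x - (-1)|.
We need 3|x - (-1)| < 3/1000, i.e. |x - (-1)| < 3/1000 / 3 = 1/1000.
So any delta <= 1/1000 works. Conversely, if delta > 1/1000, then x = -1 + 1/1000 satisfies |x - (-1)| = 1/1000 < delta but |f(x) - f(-1)| = 3 * 1/1000 = 3/1000, which is not < 3/1000; so no larger delta works.
Hence the largest such delta is 1/1000.

1/1000


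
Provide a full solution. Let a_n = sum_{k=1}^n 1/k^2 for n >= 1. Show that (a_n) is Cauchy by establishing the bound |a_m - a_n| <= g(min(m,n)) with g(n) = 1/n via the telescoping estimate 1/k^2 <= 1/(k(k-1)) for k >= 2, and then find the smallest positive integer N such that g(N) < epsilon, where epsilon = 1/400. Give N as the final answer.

For m > n >= 1: |a_m - a_n| = sum_{k=n+1}^m 1/k^2.
Use 1/k^2 <= 1/(k(k-1)) = 1/(k-1) - 1/k for k >= 2:
sum_{k=n+1}^m 1/k^2 <= sum_{k=n+1}^m (1/(k-1) - 1/k) = 1/n - 1/m <= 1/n.
By symmetry the same bound holds with n,m swapped, so |a_m - a_n| <= 1/min(m,n) = g(min(m,n)). Since g(n) -> 0, (a_n) is Cauchy.
Now solve g(N) < 1/400: 1/N < 1/400 <=> N > 1/(1/400) = 400.
The smallest integer strictly greater than 400 is N = 401.
Check: g(401) = 1/401 < 1/400; g(400) = 1/400 >= 1/400. So N = 401.

401


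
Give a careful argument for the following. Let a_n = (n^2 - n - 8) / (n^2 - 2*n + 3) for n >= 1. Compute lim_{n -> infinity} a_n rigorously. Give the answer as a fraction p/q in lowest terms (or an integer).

Divide numerator and denominator by n^2, the highest power:
numerator / n^2 = 1 - 1/n - 8/n^2
denominator / n^2 = 1 - 2/n + 3/n^2
As n -> infinity, all terms of the form c/n^k (k >= 1) tend to 0.
So numerator / n^2 -> 1 and denominator / n^2 -> 1.
Therefore lim a_n = 1.

1


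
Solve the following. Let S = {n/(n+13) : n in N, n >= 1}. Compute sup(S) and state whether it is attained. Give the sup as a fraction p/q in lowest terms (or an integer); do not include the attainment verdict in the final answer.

Analysis:
- Values: 1/14, 2/15, 3/16, 4/17, ... strictly increasing.
- Minimum is 1/14 (n=1); inf = 1/14 (attained).
- n/(n+13) = 1 - 13/(n+13) -> 1 from below as n -> infinity, and never equals 1.
- So sup = 1 (not attained).
Conclusion: sup(S) = 1, not attained in S.

1


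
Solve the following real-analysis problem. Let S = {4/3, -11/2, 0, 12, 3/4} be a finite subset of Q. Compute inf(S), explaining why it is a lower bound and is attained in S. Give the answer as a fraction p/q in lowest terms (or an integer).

S is finite, so inf(S) = min(S).
Sorted increasing:
-11/2, 0, 3/4, 4/3, 12
The extremum is -11/2.
For every x in S, x >= -11/2. And -11/2 is in S, so it is attained.
Therefore inf(S) = -11/2.

-11/2


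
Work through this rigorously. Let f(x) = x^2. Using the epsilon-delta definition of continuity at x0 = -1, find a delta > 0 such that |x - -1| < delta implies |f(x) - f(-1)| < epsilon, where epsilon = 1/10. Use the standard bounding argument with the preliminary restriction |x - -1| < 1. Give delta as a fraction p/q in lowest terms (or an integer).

Factor: |x^2 - (-1)^2| = |x - -1| * |x + -1|.
Impose |x - -1| < 1 first. Then |x + -1| = |(x - -1) + 2*(-1)| <= |x - -1| + 2*|-1| < 1 + 2 = 3.
So |x^2 - (-1)^2| < delta * 3.
We need delta * 3 <= 1/10, i.e. delta <= 1/10/3 = 1/30.
Since 1/30 < 1, this is tighter than 1; take delta = 1/30.
So delta = 1/30 works.

1/30


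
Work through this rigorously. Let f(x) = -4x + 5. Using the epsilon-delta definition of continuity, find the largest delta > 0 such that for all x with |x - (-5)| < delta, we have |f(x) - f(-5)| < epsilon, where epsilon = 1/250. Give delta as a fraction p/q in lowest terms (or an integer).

We compute f(-5) = -4*(-5) + 5 = 25.
|f(x) - f(-5)| = |-4x + 5 - (25)| = |-4(x - (-5))| = 4|x - (-5)|.
We need 4|x - (-5)| < 1/250, i.e. |x - (-5)| < 1/250 / 4 = 1/1000.
So any delta <= 1/1000 works. Conversely, if delta > 1/1000, then x = -5 + 1/1000 satisfies |x - (-5)| = 1/1000 < delta but |f(x) - f(-5)| = 4 * 1/1000 = 1/250, which is not < 1/250; so no larger delta works.
Hence the largest such delta is 1/1000.

1/1000


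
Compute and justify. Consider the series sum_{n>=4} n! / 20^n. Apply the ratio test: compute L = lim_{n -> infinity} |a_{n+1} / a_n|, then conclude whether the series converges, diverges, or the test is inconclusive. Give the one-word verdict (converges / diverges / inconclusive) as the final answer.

Let a_n denote the general term. Form the ratio a_{n+1}/a_n and simplify:
a_{n+1}/a_n = n/20 + 1/20
Take the limit as n -> infinity: L = infinity.
Since L = infinity > 1 (or L = infinity), the ratio test implies the series diverges.

diverges


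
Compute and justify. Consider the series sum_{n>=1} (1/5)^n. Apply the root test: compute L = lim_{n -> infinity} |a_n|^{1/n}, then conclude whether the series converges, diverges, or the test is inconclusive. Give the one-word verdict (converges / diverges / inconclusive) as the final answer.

Let a_n denote the general term. Form |a_n|^(1/n) and simplify:
|a_n|^(1/n) = 1/5
Take the limit as n -> infinity: L = 1/5.
Since L = 1/5 < 1, the root test implies convergence.

converges


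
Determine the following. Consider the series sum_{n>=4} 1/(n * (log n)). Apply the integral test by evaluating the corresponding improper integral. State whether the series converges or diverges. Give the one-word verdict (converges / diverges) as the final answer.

Let f(x) = 1/(x*log(x)). Then f is positive, continuous, and decreasing on [4, infinity), so the integral test applies.
Compute the improper integral int_{4}^infinity f(x) dx:
  antiderivative F(x) = log(log(x)).
  F(x) = log(log(x)) -> infinity as x -> infinity. The integral diverges, so by the integral test, the series diverges.

diverges


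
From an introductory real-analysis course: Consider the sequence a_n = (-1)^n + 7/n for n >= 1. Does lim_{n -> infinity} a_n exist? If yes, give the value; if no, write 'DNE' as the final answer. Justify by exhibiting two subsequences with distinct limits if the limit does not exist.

Examine the behaviour of a_n along subsequences.
a_{2k} = 1 + 7/(2k) -> 1. a_{2k+1} = -1 + 7/(2k+1) -> -1.
Since these two subsequential limits are 1 and -1, distinct, the full sequence cannot converge (a convergent sequence has all subsequences tending to the same limit). So lim a_n does not exist.

DNE


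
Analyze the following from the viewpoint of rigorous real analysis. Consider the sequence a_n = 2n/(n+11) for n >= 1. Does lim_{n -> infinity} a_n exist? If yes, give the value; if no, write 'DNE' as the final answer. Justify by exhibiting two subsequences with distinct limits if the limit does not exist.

Examine the behaviour of a_n along subsequences.
Even-n subsequence a_{2k} = 2(2k)/(2k+11) -> 2. Odd-n subsequence a_{2k+1} = 2(2k+1)/(2k+12) -> 2. Both tend to 2, which suggests the limit is 2; verify directly.
|a_n - 2| = |2n - 2(n+11)| / (n+11) = 22/(n+11) < 22/n for every n >= 1.
Given epsilon > 0, choose a positive integer N > 22/epsilon. Then for all n >= N, |a_n - 2| < 22/n <= 22/N < epsilon.
So by the definition of the limit, lim a_n exists and equals 2.

2


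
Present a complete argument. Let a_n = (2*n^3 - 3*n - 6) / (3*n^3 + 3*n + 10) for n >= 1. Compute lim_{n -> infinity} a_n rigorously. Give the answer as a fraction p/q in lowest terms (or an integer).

Divide numerator and denominator by n^3, the highest power:
numerator / n^3 = 2 - 3/n^2 - 6/n^3
denominator / n^3 = 3 + 3/n^2 + 10/n^3
As n -> infinity, all terms of the form c/n^k (k >= 1) tend to 0.
So numerator / n^3 -> 2 and denominator / n^3 -> 3.
Therefore lim a_n = 2/3.

2/3


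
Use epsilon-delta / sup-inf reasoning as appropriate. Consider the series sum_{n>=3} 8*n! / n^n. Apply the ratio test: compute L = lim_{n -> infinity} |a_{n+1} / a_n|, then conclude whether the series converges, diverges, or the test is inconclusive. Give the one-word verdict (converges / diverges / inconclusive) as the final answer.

Let a_n denote the general term. Form the ratio a_{n+1}/a_n and simplify:
a_{n+1}/a_n = (n/(n + 1))^n
Take the limit as n -> infinity: L = exp(-1).
Since L = exp(-1) < 1, the ratio test implies the series converges.

converges


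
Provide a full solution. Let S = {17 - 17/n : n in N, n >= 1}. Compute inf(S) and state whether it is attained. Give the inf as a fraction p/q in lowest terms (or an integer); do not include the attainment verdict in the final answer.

Analysis:
- Values: 0, 17/2, 34/3, 51/4, ... strictly increasing.
- Minimum is 0 (n=1); inf = 0 (attained).
- 17 - 17/n -> 17 from below; sup = 17, not attained.
Conclusion: inf(S) = 0, attained in S.

0


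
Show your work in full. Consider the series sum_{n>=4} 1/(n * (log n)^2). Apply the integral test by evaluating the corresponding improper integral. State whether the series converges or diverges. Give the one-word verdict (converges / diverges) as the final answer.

Let f(x) = 1/(x*log(x)^2). Then f is positive, continuous, and decreasing on [4, infinity), so the integral test applies.
Compute the improper integral int_{4}^infinity f(x) dx:
  antiderivative F(x) = -1/log(x).
  F(x) -> 0 as x -> infinity.  int = 0 - F(4) = 1/log(4) < infinity. By the integral test, the series converges.

converges


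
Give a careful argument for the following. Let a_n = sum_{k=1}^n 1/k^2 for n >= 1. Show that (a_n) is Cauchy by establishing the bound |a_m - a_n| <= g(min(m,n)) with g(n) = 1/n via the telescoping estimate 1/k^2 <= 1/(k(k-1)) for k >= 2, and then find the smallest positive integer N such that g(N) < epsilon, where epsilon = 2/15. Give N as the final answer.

For m > n >= 1: |a_m - a_n| = sum_{k=n+1}^m 1/k^2.
Use 1/k^2 <= 1/(k(k-1)) = 1/(k-1) - 1/k for k >= 2:
sum_{k=n+1}^m 1/k^2 <= sum_{k=n+1}^m (1/(k-1) - 1/k) = 1/n - 1/m <= 1/n.
By symmetry the same bound holds with n,m swapped, so |a_m - a_n| <= 1/min(m,n) = g(min(m,n)). Since g(n) -> 0, (a_n) is Cauchy.
Now solve g(N) < 2/15: 1/N < 2/15 <=> N > 1/(2/15) = 15/2.
The smallest integer strictly greater than 15/2 is N = 8.
Check: g(8) = 1/8 < 2/15; g(7) = 1/7 >= 2/15. So N = 8.

8


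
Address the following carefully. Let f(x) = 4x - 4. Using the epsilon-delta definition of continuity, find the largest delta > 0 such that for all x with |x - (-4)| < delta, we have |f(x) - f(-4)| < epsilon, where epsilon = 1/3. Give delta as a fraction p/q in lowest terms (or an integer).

We compute f(-4) = 4*(-4) - 4 = -20.
|f(x) - f(-4)| = |4x - 4 - (-20)| = |4(x - (-4))| = 4|x - (-4)|.
We need 4|x - (-4)| < 1/3, i.e. |x - (-4)| < 1/3 / 4 = 1/12.
So any delta <= 1/12 works. Conversely, if delta > 1/12, then x = -4 + 1/12 satisfies |x - (-4)| = 1/12 < delta but |f(x) - f(-4)| = 4 * 1/12 = 1/3, which is not < 1/3; so no larger delta works.
Hence the largest such delta is 1/12.

1/12


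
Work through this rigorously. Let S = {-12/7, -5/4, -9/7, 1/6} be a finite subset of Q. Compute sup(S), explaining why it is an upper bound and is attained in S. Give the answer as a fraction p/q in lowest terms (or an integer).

S is finite, so sup(S) = max(S).
Sorted decreasing:
1/6, -5/4, -9/7, -12/7
The extremum is 1/6.
For every x in S, x <= 1/6. And 1/6 is in S, so it is attained.
Therefore sup(S) = 1/6.

1/6


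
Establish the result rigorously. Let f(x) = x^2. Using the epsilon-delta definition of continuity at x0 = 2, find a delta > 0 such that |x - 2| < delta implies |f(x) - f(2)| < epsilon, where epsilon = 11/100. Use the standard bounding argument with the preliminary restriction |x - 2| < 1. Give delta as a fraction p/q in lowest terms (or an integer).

Factor: |x^2 - (2)^2| = |x - 2| * |x + 2|.
Impose |x - 2| < 1 first. Then |x + 2| = |(x - 2) + 2*(2)| <= |x - 2| + 2*|2| < 1 + 4 = 5.
So |x^2 - (2)^2| < delta * 5.
We need delta * 5 <= 11/100, i.e. delta <= 11/100/5 = 11/500.
Since 11/500 < 1, this is tighter than 1; take delta = 11/500.
So delta = 11/500 works.

11/500


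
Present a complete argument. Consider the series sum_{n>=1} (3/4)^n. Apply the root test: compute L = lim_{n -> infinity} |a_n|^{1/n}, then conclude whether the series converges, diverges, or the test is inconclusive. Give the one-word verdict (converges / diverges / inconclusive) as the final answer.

Let a_n denote the general term. Form |a_n|^(1/n) and simplify:
|a_n|^(1/n) = 3/4
Take the limit as n -> infinity: L = 3/4.
Since L = 3/4 < 1, the root test implies convergence.

converges


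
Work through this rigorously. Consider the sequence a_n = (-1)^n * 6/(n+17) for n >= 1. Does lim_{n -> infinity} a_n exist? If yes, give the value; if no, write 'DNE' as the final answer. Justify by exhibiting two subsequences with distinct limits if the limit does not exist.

Examine the behaviour of a_n along subsequences.
Even-n subsequence a_{2k} = 6/(2k+17) -> 0. Odd-n subsequence a_{2k+1} = -6/(2k+18) -> 0. Both tend to 0, which suggests the limit is 0; verify directly.
|a_n - 0| = 6/(n+17) < 6/n for every n >= 1.
Given epsilon > 0, choose a positive integer N > 6/epsilon. Then for all n >= N, |a_n| < 6/n <= 6/N < epsilon.
So by the definition of the limit, lim a_n exists and equals 0.

0


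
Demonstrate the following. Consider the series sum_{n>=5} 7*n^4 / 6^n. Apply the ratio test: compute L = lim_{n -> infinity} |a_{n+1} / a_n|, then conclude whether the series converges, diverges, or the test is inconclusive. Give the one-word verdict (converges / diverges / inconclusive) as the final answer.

Let a_n denote the general term. Form the ratio a_{n+1}/a_n and simplify:
a_{n+1}/a_n = (n + 1)^4/(6*n^4)
Take the limit as n -> infinity: L = 1/6.
Since L = 1/6 < 1, the ratio test implies the series converges.

converges


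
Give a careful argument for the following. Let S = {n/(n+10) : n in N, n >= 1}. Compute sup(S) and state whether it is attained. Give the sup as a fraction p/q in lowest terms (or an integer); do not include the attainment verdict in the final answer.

Analysis:
- Values: 1/11, 1/6, 3/13, 2/7, ... strictly increasing.
- Minimum is 1/11 (n=1); inf = 1/11 (attained).
- n/(n+10) = 1 - 10/(n+10) -> 1 from below as n -> infinity, and never equals 1.
- So sup = 1 (not attained).
Conclusion: sup(S) = 1, not attained in S.

1


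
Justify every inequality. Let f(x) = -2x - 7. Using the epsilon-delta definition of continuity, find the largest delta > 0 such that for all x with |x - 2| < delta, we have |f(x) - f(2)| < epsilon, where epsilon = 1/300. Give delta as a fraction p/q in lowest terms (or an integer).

We compute f(2) = -2*(2) - 7 = -11.
|f(x) - f(2)| = |-2x - 7 - (-11)| = |-2(x - 2)| = 2|x - 2|.
We need 2|x - 2| < 1/300, i.e. |x - 2| < 1/300 / 2 = 1/600.
So any delta <= 1/600 works. Conversely, if delta > 1/600, then x = 2 + 1/600 satisfies |x - 2| = 1/600 < delta but |f(x) - f(2)| = 2 * 1/600 = 1/300, which is not < 1/300; so no larger delta works.
Hence the largest such delta is 1/600.

1/600


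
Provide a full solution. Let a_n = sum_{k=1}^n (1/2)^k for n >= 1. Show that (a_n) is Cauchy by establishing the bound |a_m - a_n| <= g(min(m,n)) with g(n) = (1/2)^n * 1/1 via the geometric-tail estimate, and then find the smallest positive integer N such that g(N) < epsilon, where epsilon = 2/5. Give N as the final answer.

For m > n >= 1: |a_m - a_n| = sum_{k=n+1}^m (1/2)^k < sum_{k=n+1}^infinity (1/2)^k = (1/2)^(n+1) / (1 - 1/2) = (1/2)^n * (1/2) * (2/1) = (1/2)^n * 1/1.
So g(n) = (1/2)^n / 1. Since g(n) -> 0, (a_n) is Cauchy.
Now solve g(N) < 2/5: (1/2)^N / 1 < 2/5 <=> 2^N > 1 / (1 * 2/5) = 5/2.
Check powers of 2: 2^1 = 2 <= 5/2, 2^2 = 4 > 5/2.
So the smallest such N is 2. Check: g(2) = 1/(1 * 4) = 1/4 < 2/5.

2


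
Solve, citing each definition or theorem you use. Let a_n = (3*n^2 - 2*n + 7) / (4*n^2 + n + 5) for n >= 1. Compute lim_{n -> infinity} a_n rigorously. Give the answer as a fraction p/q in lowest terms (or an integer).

Divide numerator and denominator by n^2, the highest power:
numerator / n^2 = 3 - 2/n + 7/n^2
denominator / n^2 = 4 + 1/n + 5/n^2
As n -> infinity, all terms of the form c/n^k (k >= 1) tend to 0.
So numerator / n^2 -> 3 and denominator / n^2 -> 4.
Therefore lim a_n = 3/4.

3/4


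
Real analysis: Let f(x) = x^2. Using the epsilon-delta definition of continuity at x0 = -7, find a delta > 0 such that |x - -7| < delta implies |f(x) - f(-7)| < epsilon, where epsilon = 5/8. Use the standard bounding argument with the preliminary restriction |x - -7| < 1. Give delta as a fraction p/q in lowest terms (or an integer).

Factor: |x^2 - (-7)^2| = |x - -7| * |x + -7|.
Impose |x - -7| < 1 first. Then |x + -7| = |(x - -7) + 2*(-7)| <= |x - -7| + 2*|-7| < 1 + 14 = 15.
So |x^2 - (-7)^2| < delta * 15.
We need delta * 15 <= 5/8, i.e. delta <= 5/8/15 = 1/24.
Since 1/24 < 1, this is tighter than 1; take delta = 1/24.
So delta = 1/24 works.

1/24


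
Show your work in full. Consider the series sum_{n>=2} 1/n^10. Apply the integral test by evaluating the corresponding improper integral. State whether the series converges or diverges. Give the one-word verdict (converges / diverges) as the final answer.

Let f(x) = x^(-10). Then f is positive, continuous, and decreasing on [2, infinity), so the integral test applies.
Compute the improper integral int_{2}^infinity f(x) dx:
  antiderivative F(x) = -1/(9*x^9).
  As x -> infinity, F(x) -> 0 (since p = 10 > 1).
  So int = F(infinity) - F(2) = 0 - (-1/4608) = 1/4608.
  Finite, so by the integral test, the series converges.

converges


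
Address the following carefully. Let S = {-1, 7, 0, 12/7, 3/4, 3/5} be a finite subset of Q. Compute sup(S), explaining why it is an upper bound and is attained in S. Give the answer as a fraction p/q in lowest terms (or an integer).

S is finite, so sup(S) = max(S).
Sorted decreasing:
7, 12/7, 3/4, 3/5, 0, -1
The extremum is 7.
For every x in S, x <= 7. And 7 is in S, so it is attained.
Therefore sup(S) = 7.

7


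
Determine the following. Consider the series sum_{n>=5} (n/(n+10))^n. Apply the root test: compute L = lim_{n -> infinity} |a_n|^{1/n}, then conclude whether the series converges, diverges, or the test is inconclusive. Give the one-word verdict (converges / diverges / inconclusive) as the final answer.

Let a_n denote the general term. Form |a_n|^(1/n) and simplify:
|a_n|^(1/n) = n/(n + 10)
Take the limit as n -> infinity: L = 1.
Since L = 1, the root test is inconclusive. (In fact a_n = (n/(n+10))^n -> e^(-10) != 0, so the nth-term test shows divergence; but the root test itself gives no conclusion.)

inconclusive


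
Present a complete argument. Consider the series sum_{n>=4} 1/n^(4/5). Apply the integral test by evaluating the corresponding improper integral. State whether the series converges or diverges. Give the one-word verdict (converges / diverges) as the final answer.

Let f(x) = x^(-4/5). Then f is positive, continuous, and decreasing on [4, infinity), so the integral test applies.
Compute the improper integral int_{4}^infinity f(x) dx:
  antiderivative F(x) = 5*x^(1/5).
  As x -> infinity, F(x) -> infinity (since p = 4/5 < 1).
  So the integral diverges. By the integral test, the series diverges.

diverges


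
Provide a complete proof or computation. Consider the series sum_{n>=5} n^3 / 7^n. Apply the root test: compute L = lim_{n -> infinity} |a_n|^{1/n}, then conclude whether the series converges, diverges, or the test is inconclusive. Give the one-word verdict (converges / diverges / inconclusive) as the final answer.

Let a_n denote the general term. Form |a_n|^(1/n) and simplify:
|a_n|^(1/n) = n^(3/n)/7
Take the limit as n -> infinity: L = 1/7.
Since L = 1/7 < 1, the root test implies convergence.

converges


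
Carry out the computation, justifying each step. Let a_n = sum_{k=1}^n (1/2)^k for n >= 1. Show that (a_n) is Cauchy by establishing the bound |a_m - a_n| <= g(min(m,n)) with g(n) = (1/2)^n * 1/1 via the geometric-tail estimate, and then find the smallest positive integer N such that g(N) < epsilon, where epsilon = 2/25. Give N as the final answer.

For m > n >= 1: |a_m - a_n| = sum_{k=n+1}^m (1/2)^k < sum_{k=n+1}^infinity (1/2)^k = (1/2)^(n+1) / (1 - 1/2) = (1/2)^n * (1/2) * (2/1) = (1/2)^n * 1/1.
So g(n) = (1/2)^n / 1. Since g(n) -> 0, (a_n) is Cauchy.
Now solve g(N) < 2/25: (1/2)^N / 1 < 2/25 <=> 2^N > 1 / (1 * 2/25) = 25/2.
Check powers of 2: 2^3 = 8 <= 25/2, 2^4 = 16 > 25/2.
So the smallest such N is 4. Check: g(4) = 1/(1 * 16) = 1/16 < 2/25.

4


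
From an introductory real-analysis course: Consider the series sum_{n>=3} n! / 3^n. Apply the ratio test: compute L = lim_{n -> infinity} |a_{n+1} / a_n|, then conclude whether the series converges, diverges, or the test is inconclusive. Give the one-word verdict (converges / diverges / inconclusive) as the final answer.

Let a_n denote the general term. Form the ratio a_{n+1}/a_n and simplify:
a_{n+1}/a_n = n/3 + 1/3
Take the limit as n -> infinity: L = infinity.
Since L = infinity > 1 (or L = infinity), the ratio test implies the series diverges.

diverges


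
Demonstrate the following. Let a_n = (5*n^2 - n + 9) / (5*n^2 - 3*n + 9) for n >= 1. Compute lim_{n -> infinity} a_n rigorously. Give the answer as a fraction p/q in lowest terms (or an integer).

Divide numerator and denominator by n^2, the highest power:
numerator / n^2 = 5 - 1/n + 9/n^2
denominator / n^2 = 5 - 3/n + 9/n^2
As n -> infinity, all terms of the form c/n^k (k >= 1) tend to 0.
So numerator / n^2 -> 5 and denominator / n^2 -> 5.
Therefore lim a_n = 1.

1


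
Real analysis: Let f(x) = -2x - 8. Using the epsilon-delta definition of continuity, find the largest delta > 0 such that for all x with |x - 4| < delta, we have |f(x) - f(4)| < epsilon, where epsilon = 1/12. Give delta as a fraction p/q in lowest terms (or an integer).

We compute f(4) = -2*(4) - 8 = -16.
|f(x) - f(4)| = |-2x - 8 - (-16)| = |-2(x - 4)| = 2|x - 4|.
We need 2|x - 4| < 1/12, i.e. |x - 4| < 1/12 / 2 = 1/24.
So any delta <= 1/24 works. Conversely, if delta > 1/24, then x = 4 + 1/24 satisfies |x - 4| = 1/24 < delta but |f(x) - f(4)| = 2 * 1/24 = 1/12, which is not < 1/12; so no larger delta works.
Hence the largest such delta is 1/24.

1/24


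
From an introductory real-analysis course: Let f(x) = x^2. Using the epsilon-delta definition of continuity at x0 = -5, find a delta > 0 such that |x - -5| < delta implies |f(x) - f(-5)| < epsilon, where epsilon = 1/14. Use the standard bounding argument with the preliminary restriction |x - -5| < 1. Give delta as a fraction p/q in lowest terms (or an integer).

Factor: |x^2 - (-5)^2| = |x - -5| * |x + -5|.
Impose |x - -5| < 1 first. Then |x + -5| = |(x - -5) + 2*(-5)| <= |x - -5| + 2*|-5| < 1 + 10 = 11.
So |x^2 - (-5)^2| < delta * 11.
We need delta * 11 <= 1/14, i.e. delta <= 1/14/11 = 1/154.
Since 1/154 < 1, this is tighter than 1; take delta = 1/154.
So delta = 1/154 works.

1/154


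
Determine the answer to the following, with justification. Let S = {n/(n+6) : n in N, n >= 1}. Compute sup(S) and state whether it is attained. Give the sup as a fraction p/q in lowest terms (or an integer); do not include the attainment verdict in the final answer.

Analysis:
- Values: 1/7, 1/4, 1/3, 2/5, ... strictly increasing.
- Minimum is 1/7 (n=1); inf = 1/7 (attained).
- n/(n+6) = 1 - 6/(n+6) -> 1 from below as n -> infinity, and never equals 1.
- So sup = 1 (not attained).
Conclusion: sup(S) = 1, not attained in S.

1


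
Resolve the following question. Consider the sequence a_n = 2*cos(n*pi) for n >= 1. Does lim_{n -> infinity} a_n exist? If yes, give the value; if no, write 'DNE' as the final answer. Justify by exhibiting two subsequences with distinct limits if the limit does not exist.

Examine the behaviour of a_n along subsequences.
cos(n*pi) = (-1)^n, so a_n = 2*(-1)^n. a_{2k} = 2 -> 2. a_{2k+1} = -2 -> -2.
Since these two subsequential limits are 2 and -2, distinct, the full sequence cannot converge (a convergent sequence has all subsequences tending to the same limit). So lim a_n does not exist.

DNE


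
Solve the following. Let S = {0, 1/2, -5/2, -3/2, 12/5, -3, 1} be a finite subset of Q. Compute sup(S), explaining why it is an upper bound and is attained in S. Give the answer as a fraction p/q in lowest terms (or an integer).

S is finite, so sup(S) = max(S).
Sorted decreasing:
12/5, 1, 1/2, 0, -3/2, -5/2, -3
The extremum is 12/5.
For every x in S, x <= 12/5. And 12/5 is in S, so it is attained.
Therefore sup(S) = 12/5.

12/5


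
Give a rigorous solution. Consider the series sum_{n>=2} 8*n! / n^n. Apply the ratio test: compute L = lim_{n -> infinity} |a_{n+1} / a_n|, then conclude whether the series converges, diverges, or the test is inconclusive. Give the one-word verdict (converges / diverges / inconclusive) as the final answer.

Let a_n denote the general term. Form the ratio a_{n+1}/a_n and simplify:
a_{n+1}/a_n = (n/(n + 1))^n
Take the limit as n -> infinity: L = exp(-1).
Since L = exp(-1) < 1, the ratio test implies the series converges.

converges


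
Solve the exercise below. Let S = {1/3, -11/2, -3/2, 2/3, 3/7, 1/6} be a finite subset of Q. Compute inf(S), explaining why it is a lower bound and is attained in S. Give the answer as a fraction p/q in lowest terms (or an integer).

S is finite, so inf(S) = min(S).
Sorted increasing:
-11/2, -3/2, 1/6, 1/3, 3/7, 2/3
The extremum is -11/2.
For every x in S, x >= -11/2. And -11/2 is in S, so it is attained.
Therefore inf(S) = -11/2.

-11/2


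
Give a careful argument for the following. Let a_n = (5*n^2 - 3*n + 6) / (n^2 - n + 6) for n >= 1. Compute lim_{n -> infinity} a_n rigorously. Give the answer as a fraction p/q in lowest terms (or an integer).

Divide numerator and denominator by n^2, the highest power:
numerator / n^2 = 5 - 3/n + 6/n^2
denominator / n^2 = 1 - 1/n + 6/n^2
As n -> infinity, all terms of the form c/n^k (k >= 1) tend to 0.
So numerator / n^2 -> 5 and denominator / n^2 -> 1.
Therefore lim a_n = 5.

5
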